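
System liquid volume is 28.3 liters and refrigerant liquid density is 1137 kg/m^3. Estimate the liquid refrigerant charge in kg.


Charge = V * rho / 1000
Charge = 28.3 * 1137 / 1000
Charge = 32.18 kg

32.18


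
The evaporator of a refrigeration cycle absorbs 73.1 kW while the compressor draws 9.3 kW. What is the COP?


COP = Q_evap / W
COP = 73.1 / 9.3
COP = 7.86

7.86


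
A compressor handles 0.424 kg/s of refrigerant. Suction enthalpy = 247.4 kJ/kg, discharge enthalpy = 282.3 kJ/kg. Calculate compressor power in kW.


dh = 282.3 - 247.4 = 34.9 kJ/kg
W = m_dot * dh = 0.424 * 34.9 = 14.8 kW

14.8


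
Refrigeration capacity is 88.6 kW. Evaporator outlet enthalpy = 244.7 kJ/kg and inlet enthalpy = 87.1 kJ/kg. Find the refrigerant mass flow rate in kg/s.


dh = 244.7 - 87.1 = 157.6 kJ/kg
m_dot = Q / dh = 88.6 / 157.6 = 0.5622 kg/s

0.5622


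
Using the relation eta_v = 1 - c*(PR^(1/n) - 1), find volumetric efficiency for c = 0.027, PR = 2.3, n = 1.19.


PR^(1/n) = 2.3^(1/1.19) = 2.01359893
eta_v = 1 - 0.027 * (2.01359893 - 1)
eta_v = 0.9726

0.9726


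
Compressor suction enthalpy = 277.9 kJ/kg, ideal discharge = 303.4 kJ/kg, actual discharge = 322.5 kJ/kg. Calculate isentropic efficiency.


dh_ideal = 303.4 - 277.9 = 25.5 kJ/kg
dh_actual = 322.5 - 277.9 = 44.6 kJ/kg
eta_s = dh_ideal / dh_actual = 25.5 / 44.6
eta_s = 0.5717

0.5717


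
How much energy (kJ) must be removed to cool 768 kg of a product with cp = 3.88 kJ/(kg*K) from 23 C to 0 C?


dT = 23 - (0) = 23 K
Q = m * cp * dT = 768 * 3.88 * 23
Q = 68536 kJ

68536


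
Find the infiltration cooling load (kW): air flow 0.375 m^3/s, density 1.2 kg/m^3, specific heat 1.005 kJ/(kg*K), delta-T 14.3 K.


Q = V_dot * rho * cp * dT
Q = 0.375 * 1.2 * 1.005 * 14.3
Q = 6.467 kW

6.467


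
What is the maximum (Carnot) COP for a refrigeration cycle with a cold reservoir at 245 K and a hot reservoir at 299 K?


dT = 299 - 245 = 54 K
COP_carnot = T_cold / dT = 245 / 54
COP_carnot = 4.537

4.537


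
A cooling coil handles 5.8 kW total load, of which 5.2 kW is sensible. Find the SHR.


SHR = Q_sensible / Q_total
SHR = 5.2 / 5.8
SHR = 0.897

0.897


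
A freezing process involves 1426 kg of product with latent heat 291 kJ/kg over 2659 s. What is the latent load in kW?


Q_lat = m * h_fg / t
Q_lat = 1426 * 291 / 2659
Q_lat = 156.06 kW

156.06


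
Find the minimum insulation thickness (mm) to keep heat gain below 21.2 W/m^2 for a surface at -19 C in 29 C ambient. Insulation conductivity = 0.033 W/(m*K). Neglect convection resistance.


dT = 29 - (-19) = 48 K
thickness = k * dT / q_max * 1000
thickness = 0.033 * 48 / 21.2 * 1000
thickness = 74.7 mm

74.7


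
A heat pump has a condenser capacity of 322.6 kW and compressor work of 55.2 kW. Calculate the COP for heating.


COP_hp = Q_cond / W
COP_hp = 322.6 / 55.2
COP_hp = 5.844

5.844


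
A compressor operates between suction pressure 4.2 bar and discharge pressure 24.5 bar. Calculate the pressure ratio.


PR = P_high / P_low
PR = 24.5 / 4.2
PR = 5.833

5.833


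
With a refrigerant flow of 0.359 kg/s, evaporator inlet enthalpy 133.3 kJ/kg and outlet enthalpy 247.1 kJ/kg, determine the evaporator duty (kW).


dh = 247.1 - 133.3 = 113.8 kJ/kg
Q_evap = m_dot * dh = 0.359 * 113.8
Q_evap = 40.85 kW

40.85


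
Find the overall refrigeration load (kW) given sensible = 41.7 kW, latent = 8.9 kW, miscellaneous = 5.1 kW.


Q_total = Q_s + Q_l + Q_misc
Q_total = 41.7 + 8.9 + 5.1
Q_total = 55.7 kW

55.7


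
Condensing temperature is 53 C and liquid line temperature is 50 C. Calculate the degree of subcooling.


Subcooling = T_cond - T_liquid
Subcooling = 53 - 50
Subcooling = 3 K

3


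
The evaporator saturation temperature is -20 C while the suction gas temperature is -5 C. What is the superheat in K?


Superheat = T_suction - T_evap
Superheat = -5 - (-20)
Superheat = 15 K

15


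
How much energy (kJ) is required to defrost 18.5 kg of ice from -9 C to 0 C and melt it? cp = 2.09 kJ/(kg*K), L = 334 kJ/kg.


Sensible heat = cp * dT = 2.09 * 9 = 18.81 kJ/kg
Total per kg = 18.81 + 334 = 352.81 kJ/kg
Q = m * total = 18.5 * 352.81
Q = 6527.0 kJ

6527.0


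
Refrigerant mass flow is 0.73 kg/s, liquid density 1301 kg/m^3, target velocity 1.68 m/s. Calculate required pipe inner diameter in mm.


A = m_dot / (rho * v) = 0.73 / (1301 * 1.68) = 0.0003339921672 m^2
d = sqrt(4*A/pi) * 1000
d = 20.6 mm

20.6


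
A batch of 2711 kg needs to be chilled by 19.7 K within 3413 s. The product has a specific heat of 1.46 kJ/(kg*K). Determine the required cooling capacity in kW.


Q = m * cp * dT / t
Q = 2711 * 1.46 * 19.7 / 3413
Q = 22.846 kW

22.846


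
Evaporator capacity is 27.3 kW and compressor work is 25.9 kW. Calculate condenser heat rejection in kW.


Q_cond = Q_evap + W
Q_cond = 27.3 + 25.9
Q_cond = 53.2 kW

53.2


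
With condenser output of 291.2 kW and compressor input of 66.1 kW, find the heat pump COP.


COP_hp = Q_cond / W
COP_hp = 291.2 / 66.1
COP_hp = 4.405

4.405


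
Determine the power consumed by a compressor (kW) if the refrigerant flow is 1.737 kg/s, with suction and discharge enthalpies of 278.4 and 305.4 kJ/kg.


dh = 305.4 - 278.4 = 27.0 kJ/kg
W = m_dot * dh = 1.737 * 27.0 = 46.9 kW

46.9


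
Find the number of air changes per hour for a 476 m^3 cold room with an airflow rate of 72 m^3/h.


ACH = flow / volume
ACH = 72 / 476
ACH = 0.151

0.151


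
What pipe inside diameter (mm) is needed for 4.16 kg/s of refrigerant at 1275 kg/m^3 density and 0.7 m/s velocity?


A = m_dot / (rho * v) = 4.16 / (1275 * 0.7) = 0.004661064426 m^2
d = sqrt(4*A/pi) * 1000
d = 77.0 mm

77.0


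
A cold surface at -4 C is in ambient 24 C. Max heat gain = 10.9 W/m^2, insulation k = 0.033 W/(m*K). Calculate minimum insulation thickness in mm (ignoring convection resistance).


dT = 24 - (-4) = 28 K
thickness = k * dT / q_max * 1000
thickness = 0.033 * 28 / 10.9 * 1000
thickness = 84.8 mm

84.8


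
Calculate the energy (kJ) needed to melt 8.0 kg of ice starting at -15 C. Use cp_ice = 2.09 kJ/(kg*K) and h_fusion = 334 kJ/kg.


Sensible heat = cp * dT = 2.09 * 15 = 31.35 kJ/kg
Total per kg = 31.35 + 334 = 365.35 kJ/kg
Q = m * total = 8.0 * 365.35
Q = 2922.8 kJ

2922.8


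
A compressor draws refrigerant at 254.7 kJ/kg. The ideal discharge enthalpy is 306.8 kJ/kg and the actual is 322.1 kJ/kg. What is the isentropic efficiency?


dh_ideal = 306.8 - 254.7 = 52.1 kJ/kg
dh_actual = 322.1 - 254.7 = 67.4 kJ/kg
eta_s = dh_ideal / dh_actual = 52.1 / 67.4
eta_s = 0.773

0.773


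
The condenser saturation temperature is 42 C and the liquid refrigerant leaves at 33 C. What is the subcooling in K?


Subcooling = T_cond - T_liquid
Subcooling = 42 - 33
Subcooling = 9 K

9


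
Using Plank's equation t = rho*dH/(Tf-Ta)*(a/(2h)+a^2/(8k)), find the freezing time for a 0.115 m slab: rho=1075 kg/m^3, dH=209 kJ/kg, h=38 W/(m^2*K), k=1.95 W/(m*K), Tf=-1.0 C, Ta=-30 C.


dT = -1.0 - (-30) = 29.0 K
term1 = a/(2h) = 0.115/(2*38) = 0.001513157895
term2 = a^2/(8k) = 0.115^2/(8*1.95) = 0.0008477564103
t = rho*dH*1000/dT * (term1 + term2)
t = 1075*209*1000/29.0 * (0.001513157895 + 0.0008477564103)
t = 18291 s

18291


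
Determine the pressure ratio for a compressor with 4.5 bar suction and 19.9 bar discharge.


PR = P_high / P_low
PR = 19.9 / 4.5
PR = 4.422

4.422


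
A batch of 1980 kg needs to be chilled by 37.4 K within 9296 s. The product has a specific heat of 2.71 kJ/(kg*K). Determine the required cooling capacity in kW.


Q = m * cp * dT / t
Q = 1980 * 2.71 * 37.4 / 9296
Q = 21.588 kW

21.588


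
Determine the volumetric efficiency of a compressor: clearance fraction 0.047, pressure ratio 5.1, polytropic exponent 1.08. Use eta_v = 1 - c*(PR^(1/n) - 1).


PR^(1/n) = 5.1^(1/1.08) = 4.52019916
eta_v = 1 - 0.047 * (4.52019916 - 1)
eta_v = 0.8346

0.8346


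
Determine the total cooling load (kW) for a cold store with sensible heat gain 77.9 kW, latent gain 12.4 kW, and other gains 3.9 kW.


Q_total = Q_s + Q_l + Q_misc
Q_total = 77.9 + 12.4 + 3.9
Q_total = 94.2 kW

94.2


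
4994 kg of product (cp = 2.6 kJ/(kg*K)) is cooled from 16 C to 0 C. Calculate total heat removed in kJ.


dT = 16 - (0) = 16 K
Q = m * cp * dT = 4994 * 2.6 * 16
Q = 207750 kJ

207750


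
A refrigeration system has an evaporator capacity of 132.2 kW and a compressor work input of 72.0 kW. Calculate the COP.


COP = Q_evap / W
COP = 132.2 / 72.0
COP = 1.836

1.836


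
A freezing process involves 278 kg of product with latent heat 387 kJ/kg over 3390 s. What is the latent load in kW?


Q_lat = m * h_fg / t
Q_lat = 278 * 387 / 3390
Q_lat = 31.74 kW

31.74


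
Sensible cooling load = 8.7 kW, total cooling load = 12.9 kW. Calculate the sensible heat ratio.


SHR = Q_sensible / Q_total
SHR = 8.7 / 12.9
SHR = 0.674

0.674


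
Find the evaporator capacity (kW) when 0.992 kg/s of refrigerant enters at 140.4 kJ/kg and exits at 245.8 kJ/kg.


dh = 245.8 - 140.4 = 105.4 kJ/kg
Q_evap = m_dot * dh = 0.992 * 105.4
Q_evap = 104.56 kW

104.56


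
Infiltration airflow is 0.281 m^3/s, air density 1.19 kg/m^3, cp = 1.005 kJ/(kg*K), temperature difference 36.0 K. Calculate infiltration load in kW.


Q = V_dot * rho * cp * dT
Q = 0.281 * 1.19 * 1.005 * 36.0
Q = 12.098 kW

12.098


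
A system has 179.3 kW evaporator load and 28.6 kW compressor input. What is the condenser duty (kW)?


Q_cond = Q_evap + W
Q_cond = 179.3 + 28.6
Q_cond = 207.9 kW

207.9


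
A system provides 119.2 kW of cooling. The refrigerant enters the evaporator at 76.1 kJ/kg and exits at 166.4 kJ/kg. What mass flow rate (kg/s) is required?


dh = 166.4 - 76.1 = 90.3 kJ/kg
m_dot = Q / dh = 119.2 / 90.3 = 1.32 kg/s

1.32


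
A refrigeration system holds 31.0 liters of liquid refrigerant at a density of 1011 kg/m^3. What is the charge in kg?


Charge = V * rho / 1000
Charge = 31.0 * 1011 / 1000
Charge = 31.34 kg

31.34


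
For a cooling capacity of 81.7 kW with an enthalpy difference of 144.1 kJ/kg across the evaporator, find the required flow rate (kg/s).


m_dot = Q / dh
m_dot = 81.7 / 144.1
m_dot = 0.567 kg/s

0.567


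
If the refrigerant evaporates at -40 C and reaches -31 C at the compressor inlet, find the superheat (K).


Superheat = T_suction - T_evap
Superheat = -31 - (-40)
Superheat = 9 K

9


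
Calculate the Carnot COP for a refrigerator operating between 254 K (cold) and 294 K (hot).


dT = 294 - 254 = 40 K
COP_carnot = T_cold / dT = 254 / 40
COP_carnot = 6.35

6.35


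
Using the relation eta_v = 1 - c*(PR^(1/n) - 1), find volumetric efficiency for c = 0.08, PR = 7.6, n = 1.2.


PR^(1/n) = 7.6^(1/1.2) = 5.42015027
eta_v = 1 - 0.08 * (5.42015027 - 1)
eta_v = 0.6464

0.6464


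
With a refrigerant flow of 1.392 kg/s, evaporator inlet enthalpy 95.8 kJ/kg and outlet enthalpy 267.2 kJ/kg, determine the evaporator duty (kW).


dh = 267.2 - 95.8 = 171.4 kJ/kg
Q_evap = m_dot * dh = 1.392 * 171.4
Q_evap = 238.59 kW

238.59


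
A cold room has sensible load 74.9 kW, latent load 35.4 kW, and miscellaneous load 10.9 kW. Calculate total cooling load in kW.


Q_total = Q_s + Q_l + Q_misc
Q_total = 74.9 + 35.4 + 10.9
Q_total = 121.2 kW

121.2


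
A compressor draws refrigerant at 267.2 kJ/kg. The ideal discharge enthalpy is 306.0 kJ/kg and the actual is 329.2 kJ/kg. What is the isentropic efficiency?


dh_ideal = 306.0 - 267.2 = 38.8 kJ/kg
dh_actual = 329.2 - 267.2 = 62.0 kJ/kg
eta_s = dh_ideal / dh_actual = 38.8 / 62.0
eta_s = 0.6258

0.6258


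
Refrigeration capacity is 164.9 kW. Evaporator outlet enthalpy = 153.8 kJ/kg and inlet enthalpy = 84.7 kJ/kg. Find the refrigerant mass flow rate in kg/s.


dh = 153.8 - 84.7 = 69.1 kJ/kg
m_dot = Q / dh = 164.9 / 69.1 = 2.3864 kg/s

2.3864


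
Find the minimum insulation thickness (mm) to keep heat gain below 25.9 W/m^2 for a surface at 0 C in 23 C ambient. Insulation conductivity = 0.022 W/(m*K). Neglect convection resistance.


dT = 23 - (0) = 23 K
thickness = k * dT / q_max * 1000
thickness = 0.022 * 23 / 25.9 * 1000
thickness = 19.5 mm

19.5


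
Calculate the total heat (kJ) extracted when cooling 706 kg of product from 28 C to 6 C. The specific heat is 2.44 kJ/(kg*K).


dT = 28 - (6) = 22 K
Q = m * cp * dT = 706 * 2.44 * 22
Q = 37898 kJ

37898


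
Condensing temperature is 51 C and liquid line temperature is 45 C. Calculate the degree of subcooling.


Subcooling = T_cond - T_liquid
Subcooling = 51 - 45
Subcooling = 6 K

6


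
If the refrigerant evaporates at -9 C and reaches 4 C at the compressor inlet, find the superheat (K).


Superheat = T_suction - T_evap
Superheat = 4 - (-9)
Superheat = 13 K

13


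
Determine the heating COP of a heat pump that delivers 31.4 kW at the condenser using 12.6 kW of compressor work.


COP_hp = Q_cond / W
COP_hp = 31.4 / 12.6
COP_hp = 2.492

2.492


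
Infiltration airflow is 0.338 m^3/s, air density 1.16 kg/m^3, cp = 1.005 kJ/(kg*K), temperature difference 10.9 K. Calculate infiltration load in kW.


Q = V_dot * rho * cp * dT
Q = 0.338 * 1.16 * 1.005 * 10.9
Q = 4.295 kW

4.295


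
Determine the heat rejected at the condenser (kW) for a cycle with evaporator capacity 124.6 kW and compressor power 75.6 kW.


Q_cond = Q_evap + W
Q_cond = 124.6 + 75.6
Q_cond = 200.2 kW

200.2


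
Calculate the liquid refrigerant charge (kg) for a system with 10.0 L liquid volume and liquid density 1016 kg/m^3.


Charge = V * rho / 1000
Charge = 10.0 * 1016 / 1000
Charge = 10.16 kg

10.16


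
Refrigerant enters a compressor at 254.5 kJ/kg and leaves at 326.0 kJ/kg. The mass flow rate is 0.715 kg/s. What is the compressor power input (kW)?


dh = 326.0 - 254.5 = 71.5 kJ/kg
W = m_dot * dh = 0.715 * 71.5 = 51.12 kW

51.12


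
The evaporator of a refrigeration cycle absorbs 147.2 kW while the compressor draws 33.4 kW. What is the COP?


COP = Q_evap / W
COP = 147.2 / 33.4
COP = 4.407

4.407


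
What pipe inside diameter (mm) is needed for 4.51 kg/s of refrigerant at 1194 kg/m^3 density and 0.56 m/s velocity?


A = m_dot / (rho * v) = 4.51 / (1194 * 0.56) = 0.006745034697 m^2
d = sqrt(4*A/pi) * 1000
d = 92.7 mm

92.7


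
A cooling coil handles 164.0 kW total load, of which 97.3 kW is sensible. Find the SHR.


SHR = Q_sensible / Q_total
SHR = 97.3 / 164.0
SHR = 0.593

0.593


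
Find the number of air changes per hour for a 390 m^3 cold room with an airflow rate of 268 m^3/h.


ACH = flow / volume
ACH = 268 / 390
ACH = 0.687

0.687


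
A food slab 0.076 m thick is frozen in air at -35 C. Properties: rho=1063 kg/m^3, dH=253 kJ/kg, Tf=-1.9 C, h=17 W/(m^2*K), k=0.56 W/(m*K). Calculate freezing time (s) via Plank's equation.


dT = -1.9 - (-35) = 33.1 K
term1 = a/(2h) = 0.076/(2*17) = 0.002235294118
term2 = a^2/(8k) = 0.076^2/(8*0.56) = 0.001289285714
t = rho*dH*1000/dT * (term1 + term2)
t = 1063*253*1000/33.1 * (0.002235294118 + 0.001289285714)
t = 28637 s

28637


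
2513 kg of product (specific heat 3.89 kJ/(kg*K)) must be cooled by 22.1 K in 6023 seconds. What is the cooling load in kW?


Q = m * cp * dT / t
Q = 2513 * 3.89 * 22.1 / 6023
Q = 35.869 kW

35.869


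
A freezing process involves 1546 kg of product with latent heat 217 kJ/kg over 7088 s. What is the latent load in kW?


Q_lat = m * h_fg / t
Q_lat = 1546 * 217 / 7088
Q_lat = 47.33 kW

47.33


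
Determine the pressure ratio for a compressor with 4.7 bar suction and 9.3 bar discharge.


PR = P_high / P_low
PR = 9.3 / 4.7
PR = 1.979

1.979


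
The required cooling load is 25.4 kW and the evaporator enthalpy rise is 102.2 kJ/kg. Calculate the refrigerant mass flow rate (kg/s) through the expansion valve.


m_dot = Q / dh
m_dot = 25.4 / 102.2
m_dot = 0.2485 kg/s

0.2485


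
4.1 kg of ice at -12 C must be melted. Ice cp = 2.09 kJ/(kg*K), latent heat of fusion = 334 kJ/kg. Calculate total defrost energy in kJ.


Sensible heat = cp * dT = 2.09 * 12 = 25.08 kJ/kg
Total per kg = 25.08 + 334 = 359.08 kJ/kg
Q = m * total = 4.1 * 359.08
Q = 1472.2 kJ

1472.2


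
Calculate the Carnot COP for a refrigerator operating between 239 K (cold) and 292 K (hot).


dT = 292 - 239 = 53 K
COP_carnot = T_cold / dT = 239 / 53
COP_carnot = 4.509

4.509


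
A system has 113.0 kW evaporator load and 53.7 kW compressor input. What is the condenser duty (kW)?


Q_cond = Q_evap + W
Q_cond = 113.0 + 53.7
Q_cond = 166.7 kW

166.7


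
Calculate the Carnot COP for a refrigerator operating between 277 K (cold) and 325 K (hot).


dT = 325 - 277 = 48 K
COP_carnot = T_cold / dT = 277 / 48
COP_carnot = 5.771

5.771


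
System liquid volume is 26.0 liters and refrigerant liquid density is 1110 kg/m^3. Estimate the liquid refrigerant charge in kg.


Charge = V * rho / 1000
Charge = 26.0 * 1110 / 1000
Charge = 28.86 kg

28.86


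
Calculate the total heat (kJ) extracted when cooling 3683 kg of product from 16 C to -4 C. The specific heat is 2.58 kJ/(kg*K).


dT = 16 - (-4) = 20 K
Q = m * cp * dT = 3683 * 2.58 * 20
Q = 190043 kJ

190043


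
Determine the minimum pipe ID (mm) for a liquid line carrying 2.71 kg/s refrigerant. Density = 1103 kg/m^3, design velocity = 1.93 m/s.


A = m_dot / (rho * v) = 2.71 / (1103 * 1.93) = 0.001273023643 m^2
d = sqrt(4*A/pi) * 1000
d = 40.3 mm

40.3


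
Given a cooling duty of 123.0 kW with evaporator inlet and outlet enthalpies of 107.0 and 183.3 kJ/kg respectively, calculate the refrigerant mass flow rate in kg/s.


dh = 183.3 - 107.0 = 76.3 kJ/kg
m_dot = Q / dh = 123.0 / 76.3 = 1.6121 kg/s

1.6121


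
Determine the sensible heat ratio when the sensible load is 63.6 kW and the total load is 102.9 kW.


SHR = Q_sensible / Q_total
SHR = 63.6 / 102.9
SHR = 0.618

0.618


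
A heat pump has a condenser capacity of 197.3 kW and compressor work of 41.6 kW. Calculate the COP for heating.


COP_hp = Q_cond / W
COP_hp = 197.3 / 41.6
COP_hp = 4.743

4.743


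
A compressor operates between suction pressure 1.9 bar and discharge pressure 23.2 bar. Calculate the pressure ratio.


PR = P_high / P_low
PR = 23.2 / 1.9
PR = 12.211

12.211


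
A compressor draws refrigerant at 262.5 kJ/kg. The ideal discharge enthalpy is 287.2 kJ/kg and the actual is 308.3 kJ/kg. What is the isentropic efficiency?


dh_ideal = 287.2 - 262.5 = 24.7 kJ/kg
dh_actual = 308.3 - 262.5 = 45.8 kJ/kg
eta_s = dh_ideal / dh_actual = 24.7 / 45.8
eta_s = 0.5393

0.5393


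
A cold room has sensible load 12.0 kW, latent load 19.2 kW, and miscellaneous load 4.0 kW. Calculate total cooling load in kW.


Q_total = Q_s + Q_l + Q_misc
Q_total = 12.0 + 19.2 + 4.0
Q_total = 35.2 kW

35.2


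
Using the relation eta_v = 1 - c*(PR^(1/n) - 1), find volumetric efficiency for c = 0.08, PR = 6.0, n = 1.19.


PR^(1/n) = 6.0^(1/1.19) = 4.50721852
eta_v = 1 - 0.08 * (4.50721852 - 1)
eta_v = 0.7194

0.7194


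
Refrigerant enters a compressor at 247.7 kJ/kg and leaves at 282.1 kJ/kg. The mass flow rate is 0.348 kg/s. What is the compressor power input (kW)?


dh = 282.1 - 247.7 = 34.4 kJ/kg
W = m_dot * dh = 0.348 * 34.4 = 11.97 kW

11.97


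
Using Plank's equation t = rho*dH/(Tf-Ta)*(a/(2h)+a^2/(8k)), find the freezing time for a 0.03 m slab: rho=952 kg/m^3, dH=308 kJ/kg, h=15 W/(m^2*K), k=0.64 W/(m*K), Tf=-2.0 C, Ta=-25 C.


dT = -2.0 - (-25) = 23.0 K
term1 = a/(2h) = 0.03/(2*15) = 0.001
term2 = a^2/(8k) = 0.03^2/(8*0.64) = 0.00017578125
t = rho*dH*1000/dT * (term1 + term2)
t = 952*308*1000/23.0 * (0.001 + 0.00017578125)
t = 14989 s

14989


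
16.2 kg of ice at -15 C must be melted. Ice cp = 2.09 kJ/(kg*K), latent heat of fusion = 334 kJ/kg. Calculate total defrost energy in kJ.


Sensible heat = cp * dT = 2.09 * 15 = 31.35 kJ/kg
Total per kg = 31.35 + 334 = 365.35 kJ/kg
Q = m * total = 16.2 * 365.35
Q = 5918.7 kJ

5918.7


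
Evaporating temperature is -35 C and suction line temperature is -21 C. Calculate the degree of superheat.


Superheat = T_suction - T_evap
Superheat = -21 - (-35)
Superheat = 14 K

14


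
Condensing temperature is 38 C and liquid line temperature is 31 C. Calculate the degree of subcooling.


Subcooling = T_cond - T_liquid
Subcooling = 38 - 31
Subcooling = 7 K

7


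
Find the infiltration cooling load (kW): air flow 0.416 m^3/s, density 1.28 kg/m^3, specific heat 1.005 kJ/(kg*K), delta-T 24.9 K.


Q = V_dot * rho * cp * dT
Q = 0.416 * 1.28 * 1.005 * 24.9
Q = 13.325 kW

13.325


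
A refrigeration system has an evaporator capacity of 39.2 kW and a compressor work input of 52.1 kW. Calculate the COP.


COP = Q_evap / W
COP = 39.2 / 52.1
COP = 0.752

0.752


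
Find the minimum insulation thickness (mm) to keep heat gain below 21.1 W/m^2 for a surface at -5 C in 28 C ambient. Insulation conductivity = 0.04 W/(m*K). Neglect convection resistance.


dT = 28 - (-5) = 33 K
thickness = k * dT / q_max * 1000
thickness = 0.04 * 33 / 21.1 * 1000
thickness = 62.6 mm

62.6


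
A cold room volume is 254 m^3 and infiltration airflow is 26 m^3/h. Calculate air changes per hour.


ACH = flow / volume
ACH = 26 / 254
ACH = 0.102

0.102


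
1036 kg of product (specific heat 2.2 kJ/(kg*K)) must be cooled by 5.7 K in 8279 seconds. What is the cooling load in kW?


Q = m * cp * dT / t
Q = 1036 * 2.2 * 5.7 / 8279
Q = 1.569 kW

1.569


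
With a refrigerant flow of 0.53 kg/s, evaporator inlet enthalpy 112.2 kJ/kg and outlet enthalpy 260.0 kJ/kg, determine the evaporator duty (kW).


dh = 260.0 - 112.2 = 147.8 kJ/kg
Q_evap = m_dot * dh = 0.53 * 147.8
Q_evap = 78.33 kW

78.33


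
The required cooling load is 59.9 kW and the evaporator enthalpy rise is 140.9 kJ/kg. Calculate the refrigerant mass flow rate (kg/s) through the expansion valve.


m_dot = Q / dh
m_dot = 59.9 / 140.9
m_dot = 0.4251 kg/s

0.4251


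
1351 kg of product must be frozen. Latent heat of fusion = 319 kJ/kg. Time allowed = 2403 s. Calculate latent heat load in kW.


Q_lat = m * h_fg / t
Q_lat = 1351 * 319 / 2403
Q_lat = 179.35 kW

179.35


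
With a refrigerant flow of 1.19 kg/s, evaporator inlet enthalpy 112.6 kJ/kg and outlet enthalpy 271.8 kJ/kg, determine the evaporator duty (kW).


dh = 271.8 - 112.6 = 159.2 kJ/kg
Q_evap = m_dot * dh = 1.19 * 159.2
Q_evap = 189.45 kW

189.45


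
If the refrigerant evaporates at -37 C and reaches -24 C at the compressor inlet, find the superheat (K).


Superheat = T_suction - T_evap
Superheat = -24 - (-37)
Superheat = 13 K

13


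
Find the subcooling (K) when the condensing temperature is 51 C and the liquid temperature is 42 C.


Subcooling = T_cond - T_liquid
Subcooling = 51 - 42
Subcooling = 9 K

9


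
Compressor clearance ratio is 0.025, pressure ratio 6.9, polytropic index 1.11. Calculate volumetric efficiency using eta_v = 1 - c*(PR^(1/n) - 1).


PR^(1/n) = 6.9^(1/1.11) = 5.69796663
eta_v = 1 - 0.025 * (5.69796663 - 1)
eta_v = 0.8826

0.8826


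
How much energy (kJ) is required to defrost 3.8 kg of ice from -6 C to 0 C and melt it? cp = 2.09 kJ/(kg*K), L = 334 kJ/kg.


Sensible heat = cp * dT = 2.09 * 6 = 12.54 kJ/kg
Total per kg = 12.54 + 334 = 346.54 kJ/kg
Q = m * total = 3.8 * 346.54
Q = 1316.9 kJ

1316.9


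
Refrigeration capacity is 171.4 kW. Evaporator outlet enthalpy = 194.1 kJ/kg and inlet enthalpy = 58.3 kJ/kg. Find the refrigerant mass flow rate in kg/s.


dh = 194.1 - 58.3 = 135.8 kJ/kg
m_dot = Q / dh = 171.4 / 135.8 = 1.2622 kg/s

1.2622


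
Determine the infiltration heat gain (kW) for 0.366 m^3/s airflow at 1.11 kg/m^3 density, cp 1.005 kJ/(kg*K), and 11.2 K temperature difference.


Q = V_dot * rho * cp * dT
Q = 0.366 * 1.11 * 1.005 * 11.2
Q = 4.573 kW

4.573


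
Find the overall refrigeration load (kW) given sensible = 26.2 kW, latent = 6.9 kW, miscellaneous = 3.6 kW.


Q_total = Q_s + Q_l + Q_misc
Q_total = 26.2 + 6.9 + 3.6
Q_total = 36.7 kW

36.7


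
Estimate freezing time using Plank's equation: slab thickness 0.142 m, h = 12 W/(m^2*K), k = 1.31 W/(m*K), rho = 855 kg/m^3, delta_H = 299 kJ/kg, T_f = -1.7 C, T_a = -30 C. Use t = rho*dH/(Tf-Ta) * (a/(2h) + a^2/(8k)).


dT = -1.7 - (-30) = 28.3 K
term1 = a/(2h) = 0.142/(2*12) = 0.005916666667
term2 = a^2/(8k) = 0.142^2/(8*1.31) = 0.001924045802
t = rho*dH*1000/dT * (term1 + term2)
t = 855*299*1000/28.3 * (0.005916666667 + 0.001924045802)
t = 70828 s

70828


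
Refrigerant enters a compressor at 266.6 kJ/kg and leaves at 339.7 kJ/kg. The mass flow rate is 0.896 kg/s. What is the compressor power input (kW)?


dh = 339.7 - 266.6 = 73.1 kJ/kg
W = m_dot * dh = 0.896 * 73.1 = 65.5 kW

65.5


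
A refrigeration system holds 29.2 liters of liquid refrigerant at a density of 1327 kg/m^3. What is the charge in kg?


Charge = V * rho / 1000
Charge = 29.2 * 1327 / 1000
Charge = 38.75 kg

38.75


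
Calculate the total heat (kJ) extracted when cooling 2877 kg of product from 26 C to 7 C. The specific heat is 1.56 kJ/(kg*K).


dT = 26 - (7) = 19 K
Q = m * cp * dT = 2877 * 1.56 * 19
Q = 85274 kJ

85274


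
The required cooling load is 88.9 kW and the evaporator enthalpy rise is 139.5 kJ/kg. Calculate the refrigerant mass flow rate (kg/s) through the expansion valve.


m_dot = Q / dh
m_dot = 88.9 / 139.5
m_dot = 0.6373 kg/s

0.6373


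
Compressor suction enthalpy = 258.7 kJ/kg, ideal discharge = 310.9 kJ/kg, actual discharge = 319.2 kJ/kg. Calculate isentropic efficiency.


dh_ideal = 310.9 - 258.7 = 52.2 kJ/kg
dh_actual = 319.2 - 258.7 = 60.5 kJ/kg
eta_s = dh_ideal / dh_actual = 52.2 / 60.5
eta_s = 0.8628

0.8628


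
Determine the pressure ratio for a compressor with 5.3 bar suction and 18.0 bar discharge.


PR = P_high / P_low
PR = 18.0 / 5.3
PR = 3.396

3.396


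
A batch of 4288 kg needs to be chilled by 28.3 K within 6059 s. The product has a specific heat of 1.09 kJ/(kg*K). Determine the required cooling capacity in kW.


Q = m * cp * dT / t
Q = 4288 * 1.09 * 28.3 / 6059
Q = 21.831 kW

21.831


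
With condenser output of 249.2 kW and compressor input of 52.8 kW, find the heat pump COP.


COP_hp = Q_cond / W
COP_hp = 249.2 / 52.8
COP_hp = 4.72

4.72


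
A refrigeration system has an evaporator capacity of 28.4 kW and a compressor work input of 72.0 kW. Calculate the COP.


COP = Q_evap / W
COP = 28.4 / 72.0
COP = 0.394

0.394


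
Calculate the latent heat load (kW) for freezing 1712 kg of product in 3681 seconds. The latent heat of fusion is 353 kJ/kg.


Q_lat = m * h_fg / t
Q_lat = 1712 * 353 / 3681
Q_lat = 164.18 kW

164.18


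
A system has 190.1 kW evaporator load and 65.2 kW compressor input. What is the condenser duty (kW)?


Q_cond = Q_evap + W
Q_cond = 190.1 + 65.2
Q_cond = 255.3 kW

255.3


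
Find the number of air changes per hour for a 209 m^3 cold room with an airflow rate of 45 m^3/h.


ACH = flow / volume
ACH = 45 / 209
ACH = 0.215

0.215


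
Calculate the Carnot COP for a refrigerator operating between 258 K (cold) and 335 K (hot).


dT = 335 - 258 = 77 K
COP_carnot = T_cold / dT = 258 / 77
COP_carnot = 3.351

3.351


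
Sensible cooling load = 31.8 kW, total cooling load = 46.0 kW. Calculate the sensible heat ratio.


SHR = Q_sensible / Q_total
SHR = 31.8 / 46.0
SHR = 0.691

0.691


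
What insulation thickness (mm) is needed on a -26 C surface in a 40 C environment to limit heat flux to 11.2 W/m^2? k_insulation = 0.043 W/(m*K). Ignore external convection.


dT = 40 - (-26) = 66 K
thickness = k * dT / q_max * 1000
thickness = 0.043 * 66 / 11.2 * 1000
thickness = 253.4 mm

253.4


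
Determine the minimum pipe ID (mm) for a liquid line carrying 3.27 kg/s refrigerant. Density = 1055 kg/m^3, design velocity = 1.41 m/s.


A = m_dot / (rho * v) = 3.27 / (1055 * 1.41) = 0.002198245437 m^2
d = sqrt(4*A/pi) * 1000
d = 52.9 mm

52.9


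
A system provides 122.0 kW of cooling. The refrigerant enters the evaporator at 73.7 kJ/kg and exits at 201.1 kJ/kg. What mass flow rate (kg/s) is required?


dh = 201.1 - 73.7 = 127.4 kJ/kg
m_dot = Q / dh = 122.0 / 127.4 = 0.9576 kg/s

0.9576


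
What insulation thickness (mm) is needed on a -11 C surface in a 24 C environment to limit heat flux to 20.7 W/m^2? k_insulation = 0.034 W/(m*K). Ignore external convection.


dT = 24 - (-11) = 35 K
thickness = k * dT / q_max * 1000
thickness = 0.034 * 35 / 20.7 * 1000
thickness = 57.5 mm

57.5


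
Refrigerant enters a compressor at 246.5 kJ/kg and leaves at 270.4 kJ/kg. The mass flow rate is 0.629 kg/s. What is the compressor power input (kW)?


dh = 270.4 - 246.5 = 23.9 kJ/kg
W = m_dot * dh = 0.629 * 23.9 = 15.03 kW

15.03


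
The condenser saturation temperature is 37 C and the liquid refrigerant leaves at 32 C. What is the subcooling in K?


Subcooling = T_cond - T_liquid
Subcooling = 37 - 32
Subcooling = 5 K

5


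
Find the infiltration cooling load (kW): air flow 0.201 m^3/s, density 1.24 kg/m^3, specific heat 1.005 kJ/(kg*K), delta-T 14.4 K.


Q = V_dot * rho * cp * dT
Q = 0.201 * 1.24 * 1.005 * 14.4
Q = 3.607 kW

3.607


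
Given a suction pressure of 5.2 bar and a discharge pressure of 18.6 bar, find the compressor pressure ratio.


PR = P_high / P_low
PR = 18.6 / 5.2
PR = 3.577

3.577


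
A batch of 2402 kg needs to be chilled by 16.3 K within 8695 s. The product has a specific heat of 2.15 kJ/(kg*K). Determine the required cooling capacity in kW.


Q = m * cp * dT / t
Q = 2402 * 2.15 * 16.3 / 8695
Q = 9.681 kW

9.681


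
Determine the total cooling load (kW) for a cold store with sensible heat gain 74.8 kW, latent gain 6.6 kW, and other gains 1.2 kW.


Q_total = Q_s + Q_l + Q_misc
Q_total = 74.8 + 6.6 + 1.2
Q_total = 82.6 kW

82.6


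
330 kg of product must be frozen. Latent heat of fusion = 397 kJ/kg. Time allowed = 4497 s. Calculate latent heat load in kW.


Q_lat = m * h_fg / t
Q_lat = 330 * 397 / 4497
Q_lat = 29.13 kW

29.13


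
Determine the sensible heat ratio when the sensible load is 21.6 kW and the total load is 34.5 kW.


SHR = Q_sensible / Q_total
SHR = 21.6 / 34.5
SHR = 0.626

0.626


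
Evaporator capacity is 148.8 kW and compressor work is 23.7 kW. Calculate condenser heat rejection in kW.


Q_cond = Q_evap + W
Q_cond = 148.8 + 23.7
Q_cond = 172.5 kW

172.5


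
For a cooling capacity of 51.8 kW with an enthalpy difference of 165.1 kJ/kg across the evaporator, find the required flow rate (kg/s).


m_dot = Q / dh
m_dot = 51.8 / 165.1
m_dot = 0.3137 kg/s

0.3137


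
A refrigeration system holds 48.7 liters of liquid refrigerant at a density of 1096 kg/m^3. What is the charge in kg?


Charge = V * rho / 1000
Charge = 48.7 * 1096 / 1000
Charge = 53.38 kg

53.38


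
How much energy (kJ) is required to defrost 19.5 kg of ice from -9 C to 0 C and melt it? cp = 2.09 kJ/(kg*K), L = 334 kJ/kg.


Sensible heat = cp * dT = 2.09 * 9 = 18.81 kJ/kg
Total per kg = 18.81 + 334 = 352.81 kJ/kg
Q = m * total = 19.5 * 352.81
Q = 6879.8 kJ

6879.8


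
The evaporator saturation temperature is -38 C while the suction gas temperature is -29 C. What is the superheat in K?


Superheat = T_suction - T_evap
Superheat = -29 - (-38)
Superheat = 9 K

9


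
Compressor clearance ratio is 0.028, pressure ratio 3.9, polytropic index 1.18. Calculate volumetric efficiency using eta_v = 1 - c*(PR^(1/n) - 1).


PR^(1/n) = 3.9^(1/1.18) = 3.16885385
eta_v = 1 - 0.028 * (3.16885385 - 1)
eta_v = 0.9393

0.9393


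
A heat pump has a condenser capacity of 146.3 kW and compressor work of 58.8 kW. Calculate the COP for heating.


COP_hp = Q_cond / W
COP_hp = 146.3 / 58.8
COP_hp = 2.488

2.488


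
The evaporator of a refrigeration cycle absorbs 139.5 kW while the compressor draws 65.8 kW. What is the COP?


COP = Q_evap / W
COP = 139.5 / 65.8
COP = 2.12

2.12


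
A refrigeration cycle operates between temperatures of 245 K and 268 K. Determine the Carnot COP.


dT = 268 - 245 = 23 K
COP_carnot = T_cold / dT = 245 / 23
COP_carnot = 10.652

10.652


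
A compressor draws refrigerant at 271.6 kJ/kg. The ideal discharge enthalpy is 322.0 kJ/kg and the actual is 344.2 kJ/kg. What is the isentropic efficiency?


dh_ideal = 322.0 - 271.6 = 50.4 kJ/kg
dh_actual = 344.2 - 271.6 = 72.6 kJ/kg
eta_s = dh_ideal / dh_actual = 50.4 / 72.6
eta_s = 0.6942

0.6942


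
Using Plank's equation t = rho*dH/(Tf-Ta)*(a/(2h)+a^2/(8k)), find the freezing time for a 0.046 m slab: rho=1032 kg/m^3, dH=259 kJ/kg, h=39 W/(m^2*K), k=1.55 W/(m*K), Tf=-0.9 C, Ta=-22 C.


dT = -0.9 - (-22) = 21.1 K
term1 = a/(2h) = 0.046/(2*39) = 0.0005897435897
term2 = a^2/(8k) = 0.046^2/(8*1.55) = 0.0001706451613
t = rho*dH*1000/dT * (term1 + term2)
t = 1032*259*1000/21.1 * (0.0005897435897 + 0.0001706451613)
t = 9632 s

9632


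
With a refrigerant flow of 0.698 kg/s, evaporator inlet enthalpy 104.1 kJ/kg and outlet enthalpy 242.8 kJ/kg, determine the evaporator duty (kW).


dh = 242.8 - 104.1 = 138.7 kJ/kg
Q_evap = m_dot * dh = 0.698 * 138.7
Q_evap = 96.81 kW

96.81


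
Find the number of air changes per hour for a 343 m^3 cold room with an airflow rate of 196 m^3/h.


ACH = flow / volume
ACH = 196 / 343
ACH = 0.571

0.571


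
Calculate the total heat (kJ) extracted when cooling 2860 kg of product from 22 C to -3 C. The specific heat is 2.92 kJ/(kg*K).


dT = 22 - (-3) = 25 K
Q = m * cp * dT = 2860 * 2.92 * 25
Q = 208780 kJ

208780


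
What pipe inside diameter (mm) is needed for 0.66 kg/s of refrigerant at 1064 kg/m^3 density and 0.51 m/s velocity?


A = m_dot / (rho * v) = 0.66 / (1064 * 0.51) = 0.001216275984 m^2
d = sqrt(4*A/pi) * 1000
d = 39.4 mm

39.4


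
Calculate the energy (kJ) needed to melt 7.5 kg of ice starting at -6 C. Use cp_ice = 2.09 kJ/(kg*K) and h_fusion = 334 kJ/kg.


Sensible heat = cp * dT = 2.09 * 6 = 12.54 kJ/kg
Total per kg = 12.54 + 334 = 346.54 kJ/kg
Q = m * total = 7.5 * 346.54
Q = 2599.1 kJ

2599.1


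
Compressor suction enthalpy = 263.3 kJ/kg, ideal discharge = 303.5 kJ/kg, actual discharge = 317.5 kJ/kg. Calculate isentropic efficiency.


dh_ideal = 303.5 - 263.3 = 40.2 kJ/kg
dh_actual = 317.5 - 263.3 = 54.2 kJ/kg
eta_s = dh_ideal / dh_actual = 40.2 / 54.2
eta_s = 0.7417

0.7417


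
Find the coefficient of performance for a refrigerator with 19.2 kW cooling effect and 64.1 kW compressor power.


COP = Q_evap / W
COP = 19.2 / 64.1
COP = 0.3

0.3


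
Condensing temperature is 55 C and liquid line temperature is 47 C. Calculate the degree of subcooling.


Subcooling = T_cond - T_liquid
Subcooling = 55 - 47
Subcooling = 8 K

8


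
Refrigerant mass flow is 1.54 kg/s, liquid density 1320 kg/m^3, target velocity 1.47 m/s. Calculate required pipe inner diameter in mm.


A = m_dot / (rho * v) = 1.54 / (1320 * 1.47) = 0.0007936507937 m^2
d = sqrt(4*A/pi) * 1000
d = 31.8 mm

31.8


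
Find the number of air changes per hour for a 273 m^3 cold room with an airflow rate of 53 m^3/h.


ACH = flow / volume
ACH = 53 / 273
ACH = 0.194

0.194


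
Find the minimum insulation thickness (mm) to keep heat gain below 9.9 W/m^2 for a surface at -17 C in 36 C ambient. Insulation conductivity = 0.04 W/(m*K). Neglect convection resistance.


dT = 36 - (-17) = 53 K
thickness = k * dT / q_max * 1000
thickness = 0.04 * 53 / 9.9 * 1000
thickness = 214.1 mm

214.1


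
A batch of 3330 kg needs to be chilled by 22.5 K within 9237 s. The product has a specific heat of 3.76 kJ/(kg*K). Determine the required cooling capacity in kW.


Q = m * cp * dT / t
Q = 3330 * 3.76 * 22.5 / 9237
Q = 30.499 kW

30.499


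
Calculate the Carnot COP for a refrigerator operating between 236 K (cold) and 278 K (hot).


dT = 278 - 236 = 42 K
COP_carnot = T_cold / dT = 236 / 42
COP_carnot = 5.619

5.619


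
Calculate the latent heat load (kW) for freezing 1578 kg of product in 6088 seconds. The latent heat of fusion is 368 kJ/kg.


Q_lat = m * h_fg / t
Q_lat = 1578 * 368 / 6088
Q_lat = 95.39 kW

95.39


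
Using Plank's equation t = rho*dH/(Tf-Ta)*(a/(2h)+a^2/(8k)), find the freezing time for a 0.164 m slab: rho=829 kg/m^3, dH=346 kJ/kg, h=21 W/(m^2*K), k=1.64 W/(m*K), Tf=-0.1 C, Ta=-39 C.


dT = -0.1 - (-39) = 38.9 K
term1 = a/(2h) = 0.164/(2*21) = 0.003904761905
term2 = a^2/(8k) = 0.164^2/(8*1.64) = 0.00205
t = rho*dH*1000/dT * (term1 + term2)
t = 829*346*1000/38.9 * (0.003904761905 + 0.00205)
t = 43908 s

43908


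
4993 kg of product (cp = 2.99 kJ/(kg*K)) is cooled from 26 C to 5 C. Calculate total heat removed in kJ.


dT = 26 - (5) = 21 K
Q = m * cp * dT = 4993 * 2.99 * 21
Q = 313510 kJ

313510


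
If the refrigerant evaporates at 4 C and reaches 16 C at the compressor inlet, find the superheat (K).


Superheat = T_suction - T_evap
Superheat = 16 - (4)
Superheat = 12 K

12


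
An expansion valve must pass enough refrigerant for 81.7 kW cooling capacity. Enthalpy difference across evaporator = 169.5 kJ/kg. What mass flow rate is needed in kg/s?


m_dot = Q / dh
m_dot = 81.7 / 169.5
m_dot = 0.482 kg/s

0.482


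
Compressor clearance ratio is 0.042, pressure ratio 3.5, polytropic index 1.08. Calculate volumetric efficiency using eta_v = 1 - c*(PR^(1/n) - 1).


PR^(1/n) = 3.5^(1/1.08) = 3.1898239
eta_v = 1 - 0.042 * (3.1898239 - 1)
eta_v = 0.908

0.908


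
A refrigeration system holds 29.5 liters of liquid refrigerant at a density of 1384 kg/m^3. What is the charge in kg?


Charge = V * rho / 1000
Charge = 29.5 * 1384 / 1000
Charge = 40.83 kg

40.83


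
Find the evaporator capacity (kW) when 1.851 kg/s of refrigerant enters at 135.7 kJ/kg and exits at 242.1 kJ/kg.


dh = 242.1 - 135.7 = 106.4 kJ/kg
Q_evap = m_dot * dh = 1.851 * 106.4
Q_evap = 196.95 kW

196.95


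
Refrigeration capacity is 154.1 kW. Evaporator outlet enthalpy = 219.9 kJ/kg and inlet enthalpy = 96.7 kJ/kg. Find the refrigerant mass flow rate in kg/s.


dh = 219.9 - 96.7 = 123.2 kJ/kg
m_dot = Q / dh = 154.1 / 123.2 = 1.2508 kg/s

1.2508


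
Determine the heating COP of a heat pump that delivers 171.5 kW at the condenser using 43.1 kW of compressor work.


COP_hp = Q_cond / W
COP_hp = 171.5 / 43.1
COP_hp = 3.979

3.979


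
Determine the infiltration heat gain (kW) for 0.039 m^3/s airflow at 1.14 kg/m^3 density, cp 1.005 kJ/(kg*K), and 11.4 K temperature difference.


Q = V_dot * rho * cp * dT
Q = 0.039 * 1.14 * 1.005 * 11.4
Q = 0.509 kW

0.509


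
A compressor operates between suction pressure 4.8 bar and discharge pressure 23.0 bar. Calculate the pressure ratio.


PR = P_high / P_low
PR = 23.0 / 4.8
PR = 4.792

4.792


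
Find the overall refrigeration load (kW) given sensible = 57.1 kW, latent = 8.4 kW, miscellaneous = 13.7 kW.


Q_total = Q_s + Q_l + Q_misc
Q_total = 57.1 + 8.4 + 13.7
Q_total = 79.2 kW

79.2


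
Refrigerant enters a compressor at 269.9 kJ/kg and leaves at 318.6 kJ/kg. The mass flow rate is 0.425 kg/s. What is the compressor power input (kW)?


dh = 318.6 - 269.9 = 48.7 kJ/kg
W = m_dot * dh = 0.425 * 48.7 = 20.7 kW

20.7


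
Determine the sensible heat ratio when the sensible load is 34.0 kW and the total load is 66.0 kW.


SHR = Q_sensible / Q_total
SHR = 34.0 / 66.0
SHR = 0.515

0.515


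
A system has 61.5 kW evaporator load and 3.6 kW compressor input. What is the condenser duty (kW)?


Q_cond = Q_evap + W
Q_cond = 61.5 + 3.6
Q_cond = 65.1 kW

65.1


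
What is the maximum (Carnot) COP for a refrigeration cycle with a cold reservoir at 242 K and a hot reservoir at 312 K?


dT = 312 - 242 = 70 K
COP_carnot = T_cold / dT = 242 / 70
COP_carnot = 3.457

3.457


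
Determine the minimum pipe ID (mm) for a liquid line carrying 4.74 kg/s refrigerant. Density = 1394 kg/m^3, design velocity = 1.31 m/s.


A = m_dot / (rho * v) = 4.74 / (1394 * 1.31) = 0.002595638889 m^2
d = sqrt(4*A/pi) * 1000
d = 57.5 mm

57.5
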